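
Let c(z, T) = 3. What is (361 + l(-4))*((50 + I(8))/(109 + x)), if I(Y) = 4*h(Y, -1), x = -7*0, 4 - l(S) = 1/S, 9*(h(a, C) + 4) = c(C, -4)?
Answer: 25811/218 ≈ 118.40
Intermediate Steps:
h(a, C) = -11/3 (h(a, C) = -4 + (1/9)*3 = -4 + 1/3 = -11/3)
l(S) = 4 - 1/S
x = 0
I(Y) = -44/3 (I(Y) = 4*(-11/3) = -44/3)
(361 + l(-4))*((50 + I(8))/(109 + x)) = (361 + (4 - 1/(-4)))*((50 - 44/3)/(109 + 0)) = (361 + (4 - 1*(-1/4)))*((106/3)/109) = (361 + (4 + 1/4))*((106/3)*(1/109)) = (361 + 17/4)*(106/327) = (1461/4)*(106/327) = 25811/218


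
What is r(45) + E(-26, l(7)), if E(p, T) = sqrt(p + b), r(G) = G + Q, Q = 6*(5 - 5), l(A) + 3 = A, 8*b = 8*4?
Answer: 45 + I*sqrt(22) ≈ 45.0 + 4.6904*I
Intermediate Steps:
b = 4 (b = (8*4)/8 = (1/8)*32 = 4)
l(A) = -3 + A
Q = 0 (Q = 6*0 = 0)
r(G) = G (r(G) = G + 0 = G)
E(p, T) = sqrt(4 + p) (E(p, T) = sqrt(p + 4) = sqrt(4 + p))
r(45) + E(-26, l(7)) = 45 + sqrt(4 - 26) = 45 + sqrt(-22) = 45 + I*sqrt(22)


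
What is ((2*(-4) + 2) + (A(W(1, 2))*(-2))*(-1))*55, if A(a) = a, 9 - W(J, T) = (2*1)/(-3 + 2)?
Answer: 880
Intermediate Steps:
W(J, T) = 11 (W(J, T) = 9 - 2*1/(-3 + 2) = 9 - 2/(-1) = 9 - 2*(-1) = 9 - 1*(-2) = 9 + 2 = 11)
((2*(-4) + 2) + (A(W(1, 2))*(-2))*(-1))*55 = ((2*(-4) + 2) + (11*(-2))*(-1))*55 = ((-8 + 2) - 22*(-1))*55 = (-6 + 22)*55 = 16*55 = 880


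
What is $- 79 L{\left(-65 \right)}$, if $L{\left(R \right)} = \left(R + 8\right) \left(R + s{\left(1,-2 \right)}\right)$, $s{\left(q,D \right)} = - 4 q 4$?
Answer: $-364743$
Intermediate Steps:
$s{\left(q,D \right)} = - 16 q$
$L{\left(R \right)} = \left(-16 + R\right) \left(8 + R\right)$ ($L{\left(R \right)} = \left(R + 8\right) \left(R - 16\right) = \left(8 + R\right) \left(R - 16\right) = \left(8 + R\right) \left(-16 + R\right) = \left(-16 + R\right) \left(8 + R\right)$)
$- 79 L{\left(-65 \right)} = - 79 \left(-128 + \left(-65\right)^{2} - -520\right) = - 79 \left(-128 + 4225 + 520\right) = \left(-79\right) 4617 = -364743$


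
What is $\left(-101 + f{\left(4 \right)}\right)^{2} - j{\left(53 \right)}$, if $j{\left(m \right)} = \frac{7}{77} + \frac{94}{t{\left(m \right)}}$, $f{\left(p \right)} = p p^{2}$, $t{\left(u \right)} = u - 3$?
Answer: $\frac{375933}{275} \approx 1367.0$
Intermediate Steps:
$t{\left(u \right)} = -3 + u$
$f{\left(p \right)} = p^{3}$
$j{\left(m \right)} = \frac{1}{11} + \frac{94}{-3 + m}$ ($j{\left(m \right)} = \frac{7}{77} + \frac{94}{-3 + m} = 7 \cdot \frac{1}{77} + \frac{94}{-3 + m} = \frac{1}{11} + \frac{94}{-3 + m}$)
$\left(-101 + f{\left(4 \right)}\right)^{2} - j{\left(53 \right)} = \left(-101 + 4^{3}\right)^{2} - \frac{1031 + 53}{11 \left(-3 + 53\right)} = \left(-101 + 64\right)^{2} - \frac{1}{11} \cdot \frac{1}{50} \cdot 1084 = \left(-37\right)^{2} - \frac{1}{11} \cdot \frac{1}{50} \cdot 1084 = 1369 - \frac{542}{275} = \frac{375933}{275}$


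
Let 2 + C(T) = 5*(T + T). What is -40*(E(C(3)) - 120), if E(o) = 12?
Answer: 4320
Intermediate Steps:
C(T) = -2 + 10*T (C(T) = -2 + 5*(T + T) = -2 + 5*(2*T) = -2 + 10*T)
-40*(E(C(3)) - 120) = -40*(12 - 120) = -40*(-108) = 4320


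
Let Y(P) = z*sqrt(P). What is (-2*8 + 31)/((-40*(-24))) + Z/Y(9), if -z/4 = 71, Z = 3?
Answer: 55/4544 ≈ 0.012104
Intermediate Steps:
z = -284 (z = -4*71 = -284)
Y(P) = -284*sqrt(P)
(-2*8 + 31)/((-40*(-24))) + Z/Y(9) = (-2*8 + 31)/((-40*(-24))) + 3/((-284*sqrt(9))) = (-16 + 31)/960 + 3/((-284*3)) = 15*(1/960) + 3/(-852) = 1/64 + 3*(-1/852) = 1/64 - 1/284 = 55/4544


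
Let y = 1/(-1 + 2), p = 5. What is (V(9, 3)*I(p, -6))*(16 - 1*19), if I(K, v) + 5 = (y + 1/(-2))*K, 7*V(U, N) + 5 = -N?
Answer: -60/7 ≈ -8.5714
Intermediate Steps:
V(U, N) = -5/7 - N/7 (V(U, N) = -5/7 + (-N)/7 = -5/7 - N/7)
y = 1 (y = 1/1 = 1)
I(K, v) = -5 + K/2 (I(K, v) = -5 + (1 + 1/(-2))*K = -5 + (1 - ½)*K = -5 + K/2)
(V(9, 3)*I(p, -6))*(16 - 1*19) = ((-5/7 - ⅐*3)*(-5 + (½)*5))*(16 - 1*19) = ((-5/7 - 3/7)*(-5 + 5/2))*(16 - 19) = -8/7*(-5/2)*(-3) = (20/7)*(-3) = -60/7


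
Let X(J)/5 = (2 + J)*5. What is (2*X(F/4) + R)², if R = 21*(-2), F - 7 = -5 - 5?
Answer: 1681/4 ≈ 420.25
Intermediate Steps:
F = -3 (F = 7 + (-5 - 5) = 7 - 10 = -3)
X(J) = 50 + 25*J (X(J) = 5*((2 + J)*5) = 5*(10 + 5*J) = 50 + 25*J)
R = -42
(2*X(F/4) + R)² = (2*(50 + 25*(-3/4)) - 42)² = (2*(50 + 25*(-3*¼)) - 42)² = (2*(50 + 25*(-¾)) - 42)² = (2*(50 - 75/4) - 42)² = (2*(125/4) - 42)² = (125/2 - 42)² = (41/2)² = 1681/4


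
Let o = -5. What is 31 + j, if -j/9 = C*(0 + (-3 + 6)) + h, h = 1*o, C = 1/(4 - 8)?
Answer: 331/4 ≈ 82.750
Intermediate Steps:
C = -1/4 (C = 1/(-4) = -1/4 ≈ -0.25000)
h = -5 (h = 1*(-5) = -5)
j = 207/4 (j = -9*(-(0 + (-3 + 6))/4 - 5) = -9*(-(0 + 3)/4 - 5) = -9*(-1/4*3 - 5) = -9*(-3/4 - 5) = -9*(-23/4) = 207/4 ≈ 51.750)
31 + j = 31 + 207/4 = 331/4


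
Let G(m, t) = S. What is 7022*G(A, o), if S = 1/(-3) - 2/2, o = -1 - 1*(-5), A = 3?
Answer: -28088/3 ≈ -9362.7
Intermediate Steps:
o = 4 (o = -1 + 5 = 4)
S = -4/3 (S = 1*(-⅓) - 2*½ = -⅓ - 1 = -4/3 ≈ -1.3333)
G(m, t) = -4/3
7022*G(A, o) = 7022*(-4/3) = -28088/3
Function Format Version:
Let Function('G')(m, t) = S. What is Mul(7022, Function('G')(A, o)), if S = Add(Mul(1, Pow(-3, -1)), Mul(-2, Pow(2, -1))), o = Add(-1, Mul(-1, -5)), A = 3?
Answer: Rational(-28088, 3) ≈ -9362.7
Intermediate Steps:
o = 4 (o = Add(-1, 5) = 4)
S = Rational(-4, 3) (S = Add(Mul(1, Rational(-1, 3)), Mul(-2, Rational(1, 2))) = Add(Rational(-1, 3), -1) = Rational(-4, 3) ≈ -1.3333)
Function('G')(m, t) = Rational(-4, 3)
Mul(7022, Function('G')(A, o)) = Mul(7022, Rational(-4, 3)) = Rational(-28088, 3)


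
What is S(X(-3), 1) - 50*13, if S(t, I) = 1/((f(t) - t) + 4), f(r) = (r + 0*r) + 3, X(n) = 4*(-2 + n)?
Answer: -4549/7 ≈ -649.86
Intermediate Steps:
X(n) = -8 + 4*n
f(r) = 3 + r (f(r) = (r + 0) + 3 = r + 3 = 3 + r)
S(t, I) = ⅐ (S(t, I) = 1/(((3 + t) - t) + 4) = 1/(3 + 4) = 1/7 = ⅐)
S(X(-3), 1) - 50*13 = ⅐ - 50*13 = ⅐ - 650 = -4549/7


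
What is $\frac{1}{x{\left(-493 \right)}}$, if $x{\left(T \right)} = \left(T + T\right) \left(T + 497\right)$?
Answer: $- \frac{1}{3944} \approx -0.00025355$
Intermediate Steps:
$x{\left(T \right)} = 2 T \left(497 + T\right)$
$\frac{1}{x{\left(-493 \right)}} = \frac{1}{2 \left(-493\right) \left(497 - 493\right)} = \frac{1}{2 \left(-493\right) 4} = \frac{1}{-3944} = - \frac{1}{3944}$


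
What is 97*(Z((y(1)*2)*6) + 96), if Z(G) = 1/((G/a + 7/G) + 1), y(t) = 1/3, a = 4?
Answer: 140068/15 ≈ 9337.9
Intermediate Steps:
y(t) = ⅓
Z(G) = 1/(1 + 7/G + G/4) (Z(G) = 1/((G/4 + 7/G) + 1) = 1/((7/G + G/4) + 1) = 1/(1 + 7/G + G/4))
97*(Z((y(1)*2)*6) + 96) = 97*(4*(((⅓)*2)*6)/(28 + (((⅓)*2)*6)² + 4*(((⅓)*2)*6)) + 96) = 97*(4*((⅔)*6)/(28 + ((⅔)*6)² + 4*((⅔)*6)) + 96) = 97*(4*4/(28 + 4² + 4*4) + 96) = 97*(4*4/(28 + 16 + 16) + 96) = 97*(4*4/60 + 96) = 97*(4*4*(1/60) + 96) = 97*(4/15 + 96) = 97*(1444/15) = 140068/15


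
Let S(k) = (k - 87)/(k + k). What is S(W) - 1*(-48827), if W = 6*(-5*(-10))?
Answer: 9765471/200 ≈ 48827.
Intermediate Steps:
W = 300 (W = 6*50 = 300)
S(k) = (-87 + k)/(2*k) (S(k) = (-87 + k)/((2*k)) = (-87 + k)*(1/(2*k)) = (-87 + k)/(2*k))
S(W) - 1*(-48827) = (½)*(-87 + 300)/300 - 1*(-48827) = (½)*(1/300)*213 + 48827 = 71/200 + 48827 = 9765471/200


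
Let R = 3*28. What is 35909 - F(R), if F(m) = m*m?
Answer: 28853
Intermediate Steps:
R = 84
F(m) = m**2
35909 - F(R) = 35909 - 1*84**2 = 35909 - 1*7056 = 35909 - 7056 = 28853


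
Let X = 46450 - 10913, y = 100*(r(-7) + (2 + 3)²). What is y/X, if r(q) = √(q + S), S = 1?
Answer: 2500/35537 + 100*I*√6/35537 ≈ 0.070349 + 0.0068928*I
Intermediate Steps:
r(q) = √(1 + q) (r(q) = √(q + 1) = √(1 + q))
y = 2500 + 100*I*√6 (y = 100*(√(1 - 7) + (2 + 3)²) = 100*(√(-6) + 5²) = 100*(I*√6 + 25) = 100*(25 + I*√6) = 2500 + 100*I*√6 ≈ 2500.0 + 244.95*I)
X = 35537
y/X = (2500 + 100*I*√6)/35537 = (2500 + 100*I*√6)*(1/35537) = 2500/35537 + 100*I*√6/35537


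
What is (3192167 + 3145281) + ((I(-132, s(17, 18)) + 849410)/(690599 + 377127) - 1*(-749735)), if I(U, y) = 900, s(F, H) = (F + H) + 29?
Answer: 3783585203084/533863 ≈ 7.0872e+6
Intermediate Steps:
s(F, H) = 29 + F + H
(3192167 + 3145281) + ((I(-132, s(17, 18)) + 849410)/(690599 + 377127) - 1*(-749735)) = (3192167 + 3145281) + ((900 + 849410)/(690599 + 377127) - 1*(-749735)) = 6337448 + (850310/1067726 + 749735) = 6337448 + (850310*(1/1067726) + 749735) = 6337448 + (425155/533863 + 749735) = 6337448 + 400256201460/533863 = 3783585203084/533863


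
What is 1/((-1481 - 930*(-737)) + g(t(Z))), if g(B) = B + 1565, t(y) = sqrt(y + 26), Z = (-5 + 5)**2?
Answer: 342747/234951012005 - sqrt(26)/469902024010 ≈ 1.4588e-6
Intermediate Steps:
Z = 0 (Z = 0**2 = 0)
t(y) = sqrt(26 + y)
g(B) = 1565 + B
1/((-1481 - 930*(-737)) + g(t(Z))) = 1/((-1481 - 930*(-737)) + (1565 + sqrt(26 + 0))) = 1/((-1481 + 685410) + (1565 + sqrt(26))) = 1/(683929 + (1565 + sqrt(26))) = 1/(685494 + sqrt(26))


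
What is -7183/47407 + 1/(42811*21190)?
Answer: -6516166794063/43005975421630 ≈ -0.15152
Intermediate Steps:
-7183/47407 + 1/(42811*21190) = -7183*1/47407 + (1/42811)*(1/21190) = -7183/47407 + 1/907165090 = -6516166794063/43005975421630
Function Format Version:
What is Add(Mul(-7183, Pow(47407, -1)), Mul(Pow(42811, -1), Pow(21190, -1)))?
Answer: Rational(-6516166794063, 43005975421630) ≈ -0.15152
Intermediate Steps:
Add(Mul(-7183, Pow(47407, -1)), Mul(Pow(42811, -1), Pow(21190, -1))) = Add(Mul(-7183, Rational(1, 47407)), Mul(Rational(1, 42811), Rational(1, 21190))) = Add(Rational(-7183, 47407), Rational(1, 907165090)) = Rational(-6516166794063, 43005975421630)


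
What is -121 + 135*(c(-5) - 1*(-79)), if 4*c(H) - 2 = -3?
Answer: 42041/4 ≈ 10510.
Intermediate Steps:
c(H) = -¼ (c(H) = ½ + (¼)*(-3) = ½ - ¾ = -¼)
-121 + 135*(c(-5) - 1*(-79)) = -121 + 135*(-¼ - 1*(-79)) = -121 + 135*(-¼ + 79) = -121 + 135*(315/4) = -121 + 42525/4 = 42041/4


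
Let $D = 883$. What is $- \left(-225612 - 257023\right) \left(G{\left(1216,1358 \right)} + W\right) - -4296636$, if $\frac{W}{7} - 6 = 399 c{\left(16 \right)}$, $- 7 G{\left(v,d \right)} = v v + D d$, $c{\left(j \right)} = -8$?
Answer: $- \frac{1367701527888}{7} \approx -1.9539 \cdot 10^{11}$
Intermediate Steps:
$G{\left(v,d \right)} = - \frac{883 d}{7} - \frac{v^{2}}{7}$ ($G{\left(v,d \right)} = - \frac{v v + 883 d}{7} = - \frac{v^{2} + 883 d}{7} = - \frac{883 d}{7} - \frac{v^{2}}{7}$)
$W = -22302$ ($W = 42 + 7 \cdot 399 \left(-8\right) = 42 + 7 \left(-3192\right) = 42 - 22344 = -22302$)
$- \left(-225612 - 257023\right) \left(G{\left(1216,1358 \right)} + W\right) - -4296636 = - \left(-225612 - 257023\right) \left(\left(\left(- \frac{883}{7}\right) 1358 - \frac{1216^{2}}{7}\right) - 22302\right) - -4296636 = - \left(-482635\right) \left(\left(-171302 - \frac{1478656}{7}\right) - 22302\right) + 4296636 = - \left(-482635\right) \left(- \frac{2677770}{7} - 22302\right) + 4296636 = - \frac{\left(-482635\right) \left(-2833884\right)}{7} + 4296636 = \left(-1\right) \frac{1367731604340}{7} + 4296636 = - \frac{1367731604340}{7} + 4296636 = - \frac{1367701527888}{7}$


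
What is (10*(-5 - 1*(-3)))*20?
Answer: -400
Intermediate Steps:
(10*(-5 - 1*(-3)))*20 = (10*(-5 + 3))*20 = (10*(-2))*20 = -20*20 = -400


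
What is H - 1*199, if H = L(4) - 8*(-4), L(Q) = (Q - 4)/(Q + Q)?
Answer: -167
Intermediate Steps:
L(Q) = (-4 + Q)/(2*Q) (L(Q) = (-4 + Q)/((2*Q)) = (-4 + Q)*(1/(2*Q)) = (-4 + Q)/(2*Q))
H = 32 (H = (1/2)*(-4 + 4)/4 - 8*(-4) = (1/2)*(1/4)*0 + 32 = 0 + 32 = 32)
H - 1*199 = 32 - 1*199 = 32 - 199 = -167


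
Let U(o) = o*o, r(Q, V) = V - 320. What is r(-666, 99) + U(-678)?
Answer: 459463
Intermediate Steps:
r(Q, V) = -320 + V
U(o) = o²
r(-666, 99) + U(-678) = (-320 + 99) + (-678)² = -221 + 459684 = 459463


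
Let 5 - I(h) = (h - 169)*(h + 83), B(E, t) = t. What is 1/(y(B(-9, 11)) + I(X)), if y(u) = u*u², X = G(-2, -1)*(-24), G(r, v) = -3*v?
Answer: 1/3987 ≈ 0.00025081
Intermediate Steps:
X = -72 (X = -3*(-1)*(-24) = 3*(-24) = -72)
I(h) = 5 - (-169 + h)*(83 + h) (I(h) = 5 - (h - 169)*(h + 83) = 5 - (-169 + h)*(83 + h))
y(u) = u³
1/(y(B(-9, 11)) + I(X)) = 1/(11³ + (14032 - 1*(-72)² + 86*(-72))) = 1/(1331 + (14032 - 1*5184 - 6192)) = 1/(1331 + (14032 - 5184 - 6192)) = 1/(1331 + 2656) = 1/3987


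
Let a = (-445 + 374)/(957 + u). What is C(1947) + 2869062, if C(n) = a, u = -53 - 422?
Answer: 1382887813/482 ≈ 2.8691e+6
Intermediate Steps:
u = -475
a = -71/482 (a = (-445 + 374)/(957 - 475) = -71/482 ≈ -0.14730)
C(n) = -71/482
C(1947) + 2869062 = -71/482 + 2869062 = 1382887813/482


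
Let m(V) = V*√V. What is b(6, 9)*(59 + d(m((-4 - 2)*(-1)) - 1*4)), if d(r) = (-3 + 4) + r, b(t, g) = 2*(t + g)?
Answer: 1680 + 180*√6 ≈ 2120.9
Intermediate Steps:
b(t, g) = 2*g + 2*t (b(t, g) = 2*(g + t) = 2*g + 2*t)
m(V) = V^(3/2)
d(r) = 1 + r
b(6, 9)*(59 + d(m((-4 - 2)*(-1)) - 1*4)) = (2*9 + 2*6)*(59 + (1 + (((-4 - 2)*(-1))^(3/2) - 1*4))) = (18 + 12)*(59 + (1 + ((-6*(-1))^(3/2) - 4))) = 30*(59 + (1 + (6^(3/2) - 4))) = 30*(59 + (1 + (6*√6 - 4))) = 30*(59 + (1 + (-4 + 6*√6))) = 30*(59 + (-3 + 6*√6)) = 30*(56 + 6*√6) = 1680 + 180*√6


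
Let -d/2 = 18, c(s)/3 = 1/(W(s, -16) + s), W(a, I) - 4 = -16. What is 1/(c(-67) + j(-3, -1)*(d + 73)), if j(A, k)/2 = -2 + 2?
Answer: -79/3 ≈ -26.333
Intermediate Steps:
W(a, I) = -12 (W(a, I) = 4 - 16 = -12)
j(A, k) = 0 (j(A, k) = 2*(-2 + 2) = 2*0 = 0)
c(s) = 3/(-12 + s)
d = -36 (d = -2*18 = -36)
1/(c(-67) + j(-3, -1)*(d + 73)) = 1/(3/(-12 - 67) + 0*(-36 + 73)) = 1/(3/(-79) + 0*37) = 1/(3*(-1/79) + 0) = 1/(-3/79 + 0) = 1/(-3/79) = -79/3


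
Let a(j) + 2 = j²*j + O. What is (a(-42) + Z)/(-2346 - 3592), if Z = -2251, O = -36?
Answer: 76377/5938 ≈ 12.862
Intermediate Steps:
a(j) = -38 + j³ (a(j) = -2 + (j²*j - 36) = -2 + (j³ - 36) = -2 + (-36 + j³) = -38 + j³)
(a(-42) + Z)/(-2346 - 3592) = ((-38 + (-42)³) - 2251)/(-2346 - 3592) = ((-38 - 74088) - 2251)/(-5938) = (-74126 - 2251)*(-1/5938) = -76377*(-1/5938) = 76377/5938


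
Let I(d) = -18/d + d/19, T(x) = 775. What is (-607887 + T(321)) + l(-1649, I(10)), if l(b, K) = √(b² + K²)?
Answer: -607112 + √24540803666/95 ≈ -6.0546e+5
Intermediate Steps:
I(d) = -18/d + d/19 (I(d) = -18/d + d*(1/19) = -18/d + d/19)
l(b, K) = √(K² + b²)
(-607887 + T(321)) + l(-1649, I(10)) = (-607887 + 775) + √((-18/10 + (1/19)*10)² + (-1649)²) = -607112 + √((-18*⅒ + 10/19)² + 2719201) = -607112 + √((-9/5 + 10/19)² + 2719201) = -607112 + √((-121/95)² + 2719201) = -607112 + √(14641/9025 + 2719201) = -607112 + √(24540803666/9025) = -607112 + √24540803666/95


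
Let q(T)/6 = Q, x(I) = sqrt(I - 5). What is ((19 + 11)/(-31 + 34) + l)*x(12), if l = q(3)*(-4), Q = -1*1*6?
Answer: 154*sqrt(7) ≈ 407.45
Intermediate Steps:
x(I) = sqrt(-5 + I)
Q = -6 (Q = -1*6 = -6)
q(T) = -36 (q(T) = 6*(-6) = -36)
l = 144 (l = -36*(-4) = 144)
((19 + 11)/(-31 + 34) + l)*x(12) = ((19 + 11)/(-31 + 34) + 144)*sqrt(-5 + 12) = (30/3 + 144)*sqrt(7) = (30*(1/3) + 144)*sqrt(7) = (10 + 144)*sqrt(7) = 154*sqrt(7)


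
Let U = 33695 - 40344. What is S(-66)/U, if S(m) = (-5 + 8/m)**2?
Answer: -28561/7240761 ≈ -0.0039445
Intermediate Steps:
U = -6649
S(-66)/U = ((-8 + 5*(-66))**2/(-66)**2)/(-6649) = ((-8 - 330)**2/4356)*(-1/6649) = ((1/4356)*(-338)**2)*(-1/6649) = ((1/4356)*114244)*(-1/6649) = (28561/1089)*(-1/6649) = -28561/7240761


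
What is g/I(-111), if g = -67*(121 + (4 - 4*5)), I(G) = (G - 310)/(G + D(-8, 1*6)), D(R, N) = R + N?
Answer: -794955/421 ≈ -1888.3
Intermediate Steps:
D(R, N) = N + R
I(G) = (-310 + G)/(-2 + G) (I(G) = (G - 310)/(G + (1*6 - 8)) = (-310 + G)/(G + (6 - 8)) = (-310 + G)/(G - 2) = (-310 + G)/(-2 + G))
g = -7035 (g = -67*(121 + (4 - 20)) = -67*(121 - 16) = -67*105 = -7035)
g/I(-111) = -7035*(-2 - 111)/(-310 - 111) = -7035/(-421/(-113)) = -7035/((-1/113*(-421))) = -7035/421/113 = -7035*113/421 = -794955/421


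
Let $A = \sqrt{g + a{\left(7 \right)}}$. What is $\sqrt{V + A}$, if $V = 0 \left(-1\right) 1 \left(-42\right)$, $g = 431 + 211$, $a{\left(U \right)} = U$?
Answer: $\sqrt[4]{649} \approx 5.0473$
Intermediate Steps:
$g = 642$
$V = 0$ ($V = 0 \cdot 1 \left(-42\right) = 0 \left(-42\right) = 0$)
$A = \sqrt{649}$ ($A = \sqrt{642 + 7} = \sqrt{649} \approx 25.475$)
$\sqrt{V + A} = \sqrt{0 + \sqrt{649}} = \sqrt{\sqrt{649}} = \sqrt[4]{649}$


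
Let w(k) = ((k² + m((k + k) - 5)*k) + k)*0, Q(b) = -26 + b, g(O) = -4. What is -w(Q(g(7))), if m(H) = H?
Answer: 0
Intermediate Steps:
w(k) = 0 (w(k) = ((k² + ((k + k) - 5)*k) + k)*0 = ((k² + (2*k - 5)*k) + k)*0 = ((k² + (-5 + 2*k)*k) + k)*0 = ((k² + k*(-5 + 2*k)) + k)*0 = (k + k² + k*(-5 + 2*k))*0 = 0)
-w(Q(g(7))) = -1*0 = 0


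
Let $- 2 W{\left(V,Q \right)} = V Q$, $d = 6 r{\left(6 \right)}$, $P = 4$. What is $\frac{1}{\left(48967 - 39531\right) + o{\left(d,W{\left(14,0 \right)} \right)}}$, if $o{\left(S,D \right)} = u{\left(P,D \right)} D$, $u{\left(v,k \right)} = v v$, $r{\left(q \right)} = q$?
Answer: $\frac{1}{9436} \approx 0.00010598$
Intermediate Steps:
$d = 36$ ($d = 6 \cdot 6 = 36$)
$W{\left(V,Q \right)} = - \frac{Q V}{2}$ ($W{\left(V,Q \right)} = - \frac{V Q}{2} = - \frac{Q V}{2}$)
$u{\left(v,k \right)} = v^{2}$
$o{\left(S,D \right)} = 16 D$ ($o{\left(S,D \right)} = 4^{2} D = 16 D$)
$\frac{1}{\left(48967 - 39531\right) + o{\left(d,W{\left(14,0 \right)} \right)}} = \frac{1}{\left(48967 - 39531\right) + 16 \left(\left(- \frac{1}{2}\right) 0 \cdot 14\right)} = \frac{1}{\left(48967 - 39531\right) + 16 \cdot 0} = \frac{1}{9436 + 0} = \frac{1}{9436}$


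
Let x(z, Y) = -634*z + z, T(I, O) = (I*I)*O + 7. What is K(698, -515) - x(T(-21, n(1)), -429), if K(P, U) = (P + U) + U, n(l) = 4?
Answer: 1120711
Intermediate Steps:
T(I, O) = 7 + O*I**2 (T(I, O) = I**2*O + 7 = O*I**2 + 7 = 7 + O*I**2)
K(P, U) = P + 2*U
x(z, Y) = -633*z
K(698, -515) - x(T(-21, n(1)), -429) = (698 + 2*(-515)) - (-633)*(7 + 4*(-21)**2) = (698 - 1030) - (-633)*(7 + 4*441) = -332 - (-633)*(7 + 1764) = -332 - (-633)*1771 = -332 - 1*(-1121043) = -332 + 1121043 = 1120711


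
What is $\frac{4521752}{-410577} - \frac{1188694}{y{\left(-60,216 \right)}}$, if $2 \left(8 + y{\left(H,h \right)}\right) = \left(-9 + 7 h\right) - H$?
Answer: $- \frac{75622767940}{48858663} \approx -1547.8$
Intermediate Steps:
$y{\left(H,h \right)} = - \frac{25}{2} - \frac{H}{2} + \frac{7 h}{2}$ ($y{\left(H,h \right)} = -8 + \frac{\left(-9 + 7 h\right) - H}{2} = -8 + \frac{-9 - H + 7 h}{2} = -8 - \left(\frac{9}{2} + \frac{H}{2} - \frac{7 h}{2}\right) = - \frac{25}{2} - \frac{H}{2} + \frac{7 h}{2}$)
$\frac{4521752}{-410577} - \frac{1188694}{y{\left(-60,216 \right)}} = \frac{4521752}{-410577} - \frac{1188694}{- \frac{25}{2} - -30 + \frac{7}{2} \cdot 216} = 4521752 \left(- \frac{1}{410577}\right) - \frac{1188694}{- \frac{25}{2} + 30 + 756} = - \frac{4521752}{410577} - \frac{1188694}{\frac{1547}{2}} = - \frac{4521752}{410577} - \frac{182876}{119} = - \frac{75622767940}{48858663}$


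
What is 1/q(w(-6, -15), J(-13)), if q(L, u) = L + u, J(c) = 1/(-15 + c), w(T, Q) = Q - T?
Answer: -28/253 ≈ -0.11067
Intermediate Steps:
1/q(w(-6, -15), J(-13)) = 1/((-15 - 1*(-6)) + 1/(-15 - 13)) = 1/((-15 + 6) + 1/(-28)) = 1/(-9 - 1/28) = 1/(-253/28) = -28/253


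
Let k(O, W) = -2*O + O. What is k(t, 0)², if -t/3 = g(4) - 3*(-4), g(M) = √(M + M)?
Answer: 1368 + 432*√2 ≈ 1978.9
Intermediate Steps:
g(M) = √2*√M (g(M) = √(2*M) = √2*√M)
t = -36 - 6*√2 (t = -3*(√2*√4 - 3*(-4)) = -3*(√2*2 + 12) = -3*(2*√2 + 12) = -3*(12 + 2*√2) = -36 - 6*√2 ≈ -44.485)
k(O, W) = -O
k(t, 0)² = (-(-36 - 6*√2))² = (36 + 6*√2)²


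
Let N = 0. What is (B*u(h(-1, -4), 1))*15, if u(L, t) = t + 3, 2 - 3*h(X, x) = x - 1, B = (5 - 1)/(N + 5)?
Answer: 48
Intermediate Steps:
B = 4/5 (B = (5 - 1)/(0 + 5) = 4/5 ≈ 0.80000)
h(X, x) = 1 - x/3 (h(X, x) = 2/3 - (x - 1)/3 = 2/3 - (-1 + x)/3 = 2/3 + (1/3 - x/3) = 1 - x/3)
u(L, t) = 3 + t
(B*u(h(-1, -4), 1))*15 = (4*(3 + 1)/5)*15 = ((4/5)*4)*15 = (16/5)*15 = 48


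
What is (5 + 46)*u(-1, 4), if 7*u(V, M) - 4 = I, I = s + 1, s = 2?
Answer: 51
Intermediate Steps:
I = 3 (I = 2 + 1 = 3)
u(V, M) = 1 (u(V, M) = 4/7 + (⅐)*3 = 4/7 + 3/7 = 1)
(5 + 46)*u(-1, 4) = (5 + 46)*1 = 51*1 = 51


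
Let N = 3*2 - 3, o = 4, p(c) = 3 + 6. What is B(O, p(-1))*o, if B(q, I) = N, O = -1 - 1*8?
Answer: 12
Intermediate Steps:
O = -9 (O = -1 - 8 = -9)
p(c) = 9
N = 3 (N = 6 - 3 = 3)
B(q, I) = 3
B(O, p(-1))*o = 3*4 = 12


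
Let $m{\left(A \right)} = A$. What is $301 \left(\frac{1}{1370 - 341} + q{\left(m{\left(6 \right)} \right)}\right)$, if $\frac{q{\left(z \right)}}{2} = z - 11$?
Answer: $- \frac{442427}{147} \approx -3009.7$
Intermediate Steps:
$q{\left(z \right)} = -22 + 2 z$ ($q{\left(z \right)} = 2 \left(z - 11\right) = 2 \left(-11 + z\right) = -22 + 2 z$)
$301 \left(\frac{1}{1370 - 341} + q{\left(m{\left(6 \right)} \right)}\right) = 301 \left(\frac{1}{1370 - 341} + \left(-22 + 2 \cdot 6\right)\right) = 301 \left(\frac{1}{1029} + \left(-22 + 12\right)\right) = 301 \left(\frac{1}{1029} - 10\right) = 301 \left(- \frac{10289}{1029}\right) = - \frac{442427}{147}$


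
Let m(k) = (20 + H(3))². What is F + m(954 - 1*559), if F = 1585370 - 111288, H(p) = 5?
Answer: 1474707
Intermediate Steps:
m(k) = 625 (m(k) = (20 + 5)² = 25² = 625)
F = 1474082
F + m(954 - 1*559) = 1474082 + 625 = 1474707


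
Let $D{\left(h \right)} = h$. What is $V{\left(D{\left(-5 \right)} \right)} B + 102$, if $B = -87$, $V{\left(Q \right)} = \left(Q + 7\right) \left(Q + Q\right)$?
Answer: $1842$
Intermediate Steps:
$V{\left(Q \right)} = 2 Q \left(7 + Q\right)$ ($V{\left(Q \right)} = \left(7 + Q\right) 2 Q = 2 Q \left(7 + Q\right)$)
$V{\left(D{\left(-5 \right)} \right)} B + 102 = 2 \left(-5\right) \left(7 - 5\right) \left(-87\right) + 102 = 2 \left(-5\right) 2 \left(-87\right) + 102 = \left(-20\right) \left(-87\right) + 102 = 1740 + 102 = 1842$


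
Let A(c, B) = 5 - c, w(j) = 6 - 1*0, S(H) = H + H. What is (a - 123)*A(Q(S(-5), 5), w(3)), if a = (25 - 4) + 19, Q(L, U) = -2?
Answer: -581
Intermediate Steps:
S(H) = 2*H
w(j) = 6 (w(j) = 6 + 0 = 6)
a = 40 (a = 21 + 19 = 40)
(a - 123)*A(Q(S(-5), 5), w(3)) = (40 - 123)*(5 - 1*(-2)) = -83*(5 + 2) = -83*7 = -581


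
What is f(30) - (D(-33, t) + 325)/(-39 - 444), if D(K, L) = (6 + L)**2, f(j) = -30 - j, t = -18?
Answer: -4073/69 ≈ -59.029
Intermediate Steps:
f(30) - (D(-33, t) + 325)/(-39 - 444) = (-30 - 1*30) - ((6 - 18)**2 + 325)/(-39 - 444) = (-30 - 30) - ((-12)**2 + 325)/(-483) = -60 - (144 + 325)*(-1)/483 = -60 - 469*(-1)/483 = -60 - 1*(-67/69) = -60 + 67/69 = -4073/69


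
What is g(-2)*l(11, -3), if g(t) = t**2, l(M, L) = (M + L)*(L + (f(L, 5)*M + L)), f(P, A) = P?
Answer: -1248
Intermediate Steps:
l(M, L) = (L + M)*(2*L + L*M) (l(M, L) = (M + L)*(L + (L*M + L)) = (L + M)*(L + (L + L*M)) = (L + M)*(2*L + L*M))
g(-2)*l(11, -3) = (-2)**2*(-3*(11**2 + 2*(-3) + 2*11 - 3*11)) = 4*(-3*(121 - 6 + 22 - 33)) = 4*(-3*104) = 4*(-312) = -1248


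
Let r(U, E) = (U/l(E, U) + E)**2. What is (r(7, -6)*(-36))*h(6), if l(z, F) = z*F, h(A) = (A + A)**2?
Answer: -197136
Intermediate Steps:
h(A) = 4*A**2 (h(A) = (2*A)**2 = 4*A**2)
l(z, F) = F*z
r(U, E) = (E + 1/E)**2 (r(U, E) = (U/((U*E)) + E)**2 = (U/((E*U)) + E)**2 = (U*(1/(E*U)) + E)**2 = (1/E + E)**2 = (E + 1/E)**2)
(r(7, -6)*(-36))*h(6) = (((1 + (-6)**2)**2/(-6)**2)*(-36))*(4*6**2) = (((1 + 36)**2/36)*(-36))*(4*36) = (((1/36)*37**2)*(-36))*144 = (((1/36)*1369)*(-36))*144 = ((1369/36)*(-36))*144 = -1369*144 = -197136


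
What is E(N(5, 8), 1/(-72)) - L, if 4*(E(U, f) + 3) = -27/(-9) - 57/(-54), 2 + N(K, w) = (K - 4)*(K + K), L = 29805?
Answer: -2146103/72 ≈ -29807.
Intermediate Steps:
N(K, w) = -2 + 2*K*(-4 + K) (N(K, w) = -2 + (K - 4)*(K + K) = -2 + (-4 + K)*(2*K) = -2 + 2*K*(-4 + K))
E(U, f) = -143/72 (E(U, f) = -3 + (-27/(-9) - 57/(-54))/4 = -3 + (-27*(-1/9) - 57*(-1/54))/4 = -3 + (3 + 19/18)/4 = -3 + (1/4)*(73/18) = -3 + 73/72 = -143/72)
E(N(5, 8), 1/(-72)) - L = -143/72 - 1*29805 = -143/72 - 29805 = -2146103/72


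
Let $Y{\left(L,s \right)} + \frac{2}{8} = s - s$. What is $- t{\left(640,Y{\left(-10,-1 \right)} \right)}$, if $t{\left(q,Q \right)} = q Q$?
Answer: $160$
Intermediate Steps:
$Y{\left(L,s \right)} = - \frac{1}{4}$ ($Y{\left(L,s \right)} = - \frac{1}{4} + \left(s - s\right) = - \frac{1}{4} + 0 = - \frac{1}{4}$)
$t{\left(q,Q \right)} = Q q$
$- t{\left(640,Y{\left(-10,-1 \right)} \right)} = - \frac{\left(-1\right) 640}{4} = \left(-1\right) \left(-160\right) = 160$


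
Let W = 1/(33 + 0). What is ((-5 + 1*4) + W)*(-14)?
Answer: 448/33 ≈ 13.576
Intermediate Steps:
W = 1/33 ≈ 0.030303
((-5 + 1*4) + W)*(-14) = ((-5 + 1*4) + 1/33)*(-14) = ((-5 + 4) + 1/33)*(-14) = (-1 + 1/33)*(-14) = -32/33*(-14) = 448/33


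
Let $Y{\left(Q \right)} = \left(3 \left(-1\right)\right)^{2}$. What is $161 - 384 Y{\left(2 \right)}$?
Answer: $-3295$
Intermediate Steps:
$Y{\left(Q \right)} = 9$ ($Y{\left(Q \right)} = \left(-3\right)^{2} = 9$)
$161 - 384 Y{\left(2 \right)} = 161 - 3456 = -3295$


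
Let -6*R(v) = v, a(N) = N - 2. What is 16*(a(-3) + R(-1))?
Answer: -232/3 ≈ -77.333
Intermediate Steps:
a(N) = -2 + N
R(v) = -v/6
16*(a(-3) + R(-1)) = 16*((-2 - 3) - ⅙*(-1)) = 16*(-5 + ⅙) = 16*(-29/6) = -232/3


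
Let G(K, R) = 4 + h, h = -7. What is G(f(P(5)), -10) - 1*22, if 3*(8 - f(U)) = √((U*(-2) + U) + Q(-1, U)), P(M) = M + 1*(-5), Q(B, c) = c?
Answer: -25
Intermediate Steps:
P(M) = -5 + M (P(M) = M - 5 = -5 + M)
f(U) = 8 (f(U) = 8 - √((U*(-2) + U) + U)/3 = 8 - √((-2*U + U) + U)/3 = 8 - √(-U + U)/3 = 8 - √0/3 = 8 - ⅓*0 = 8 + 0 = 8)
G(K, R) = -3 (G(K, R) = 4 - 7 = -3)
G(f(P(5)), -10) - 1*22 = -3 - 1*22 = -3 - 22 = -25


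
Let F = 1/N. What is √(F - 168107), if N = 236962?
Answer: I*√9439374382225546/236962 ≈ 410.01*I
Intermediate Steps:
F = 1/236962 ≈ 4.2201e-6
√(F - 168107) = √(1/236962 - 168107) = √(-39834970933/236962) = I*√9439374382225546/236962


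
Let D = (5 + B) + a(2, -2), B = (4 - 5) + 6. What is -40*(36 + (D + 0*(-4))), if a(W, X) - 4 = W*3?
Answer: -2240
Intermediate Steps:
a(W, X) = 4 + 3*W (a(W, X) = 4 + W*3 = 4 + 3*W)
B = 5 (B = -1 + 6 = 5)
D = 20 (D = (5 + 5) + (4 + 3*2) = 10 + (4 + 6) = 10 + 10 = 20)
-40*(36 + (D + 0*(-4))) = -40*(36 + (20 + 0*(-4))) = -40*(36 + (20 + 0)) = -40*(36 + 20) = -40*56 = -2240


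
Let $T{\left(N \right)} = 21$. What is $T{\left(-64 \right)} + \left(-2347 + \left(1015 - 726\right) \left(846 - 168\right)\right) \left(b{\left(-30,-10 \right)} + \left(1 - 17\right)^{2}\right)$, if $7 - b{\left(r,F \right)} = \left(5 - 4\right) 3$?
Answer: $50334721$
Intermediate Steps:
$b{\left(r,F \right)} = 4$ ($b{\left(r,F \right)} = 7 - \left(5 - 4\right) 3 = 7 - 1 \cdot 3 = 7 - 3 = 4$)
$T{\left(-64 \right)} + \left(-2347 + \left(1015 - 726\right) \left(846 - 168\right)\right) \left(b{\left(-30,-10 \right)} + \left(1 - 17\right)^{2}\right) = 21 + \left(-2347 + \left(1015 - 726\right) \left(846 - 168\right)\right) \left(4 + \left(1 - 17\right)^{2}\right) = 21 + \left(-2347 + 289 \cdot 678\right) \left(4 + \left(-16\right)^{2}\right) = 21 + \left(-2347 + 195942\right) \left(4 + 256\right) = 21 + 193595 \cdot 260 = 21 + 50334700 = 50334721$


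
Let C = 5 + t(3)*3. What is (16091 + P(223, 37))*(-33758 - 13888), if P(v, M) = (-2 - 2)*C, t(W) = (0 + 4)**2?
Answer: -756570834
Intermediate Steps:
t(W) = 16 (t(W) = 4**2 = 16)
C = 53 (C = 5 + 16*3 = 5 + 48 = 53)
P(v, M) = -212 (P(v, M) = (-2 - 2)*53 = -4*53 = -212)
(16091 + P(223, 37))*(-33758 - 13888) = (16091 - 212)*(-33758 - 13888) = 15879*(-47646) = -756570834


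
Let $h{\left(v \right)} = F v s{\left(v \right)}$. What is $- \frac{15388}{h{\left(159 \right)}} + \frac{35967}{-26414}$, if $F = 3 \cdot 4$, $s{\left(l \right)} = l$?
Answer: $- \frac{2829459839}{2003317002} \approx -1.4124$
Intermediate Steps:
$F = 12$
$h{\left(v \right)} = 12 v^{2}$ ($h{\left(v \right)} = 12 v v = 12 v^{2}$)
$- \frac{15388}{h{\left(159 \right)}} + \frac{35967}{-26414} = - \frac{15388}{12 \cdot 159^{2}} + \frac{35967}{-26414} = - \frac{15388}{12 \cdot 25281} + 35967 \left(- \frac{1}{26414}\right) = - \frac{15388}{303372} - \frac{35967}{26414} = \left(-15388\right) \frac{1}{303372} - \frac{35967}{26414} = - \frac{3847}{75843} - \frac{35967}{26414} = - \frac{2829459839}{2003317002}$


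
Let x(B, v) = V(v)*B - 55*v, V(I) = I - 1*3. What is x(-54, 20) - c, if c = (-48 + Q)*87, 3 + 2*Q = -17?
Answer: 3028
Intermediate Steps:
Q = -10 (Q = -3/2 + (½)*(-17) = -3/2 - 17/2 = -10)
V(I) = -3 + I (V(I) = I - 3 = -3 + I)
x(B, v) = -55*v + B*(-3 + v) (x(B, v) = (-3 + v)*B - 55*v = B*(-3 + v) - 55*v = -55*v + B*(-3 + v))
c = -5046 (c = (-48 - 10)*87 = -58*87 = -5046)
x(-54, 20) - c = (-55*20 - 54*(-3 + 20)) - 1*(-5046) = (-1100 - 54*17) + 5046 = (-1100 - 918) + 5046 = -2018 + 5046 = 3028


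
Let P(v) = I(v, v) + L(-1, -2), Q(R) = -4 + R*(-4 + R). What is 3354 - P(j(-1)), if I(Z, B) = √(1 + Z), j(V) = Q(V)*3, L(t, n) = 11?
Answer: 3341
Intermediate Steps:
j(V) = -12 - 12*V + 3*V² (j(V) = (-4 + V² - 4*V)*3 = -12 - 12*V + 3*V²)
P(v) = 11 + √(1 + v) (P(v) = √(1 + v) + 11 = 11 + √(1 + v))
3354 - P(j(-1)) = 3354 - (11 + √(1 + (-12 - 12*(-1) + 3*(-1)²))) = 3354 - (11 + √(1 + (-12 + 12 + 3*1))) = 3354 - (11 + √(1 + (-12 + 12 + 3))) = 3354 - (11 + √(1 + 3)) = 3354 - (11 + √4) = 3354 - (11 + 2) = 3354 - 1*13 = 3354 - 13 = 3341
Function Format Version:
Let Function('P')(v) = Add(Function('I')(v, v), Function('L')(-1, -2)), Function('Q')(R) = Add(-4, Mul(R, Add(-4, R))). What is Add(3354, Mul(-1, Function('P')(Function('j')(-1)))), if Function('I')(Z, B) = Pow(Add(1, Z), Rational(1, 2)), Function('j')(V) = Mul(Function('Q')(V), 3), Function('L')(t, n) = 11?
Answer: 3341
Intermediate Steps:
Function('j')(V) = Add(-12, Mul(-12, V), Mul(3, Pow(V, 2))) (Function('j')(V) = Mul(Add(-4, Pow(V, 2), Mul(-4, V)), 3) = Add(-12, Mul(-12, V), Mul(3, Pow(V, 2))))
Function('P')(v) = Add(11, Pow(Add(1, v), Rational(1, 2))) (Function('P')(v) = Add(Pow(Add(1, v), Rational(1, 2)), 11) = Add(11, Pow(Add(1, v), Rational(1, 2))))
Add(3354, Mul(-1, Function('P')(Function('j')(-1)))) = Add(3354, Mul(-1, Add(11, Pow(Add(1, Add(-12, Mul(-12, -1), Mul(3, Pow(-1, 2)))), Rational(1, 2))))) = Add(3354, Mul(-1, Add(11, Pow(Add(1, Add(-12, 12, Mul(3, 1))), Rational(1, 2))))) = Add(3354, Mul(-1, Add(11, Pow(Add(1, Add(-12, 12, 3)), Rational(1, 2))))) = Add(3354, Mul(-1, Add(11, Pow(Add(1, 3), Rational(1, 2))))) = Add(3354, Mul(-1, Add(11, Pow(4, Rational(1, 2))))) = Add(3354, Mul(-1, Add(11, 2))) = Add(3354, Mul(-1, 13)) = Add(3354, -13) = 3341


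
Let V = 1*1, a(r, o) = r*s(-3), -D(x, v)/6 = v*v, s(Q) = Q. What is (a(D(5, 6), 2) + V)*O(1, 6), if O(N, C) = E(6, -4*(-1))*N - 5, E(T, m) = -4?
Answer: -5841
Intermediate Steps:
D(x, v) = -6*v² (D(x, v) = -6*v*v = -6*v²)
O(N, C) = -5 - 4*N (O(N, C) = -4*N - 5 = -5 - 4*N)
a(r, o) = -3*r (a(r, o) = r*(-3) = -3*r)
V = 1
(a(D(5, 6), 2) + V)*O(1, 6) = (-(-18)*6² + 1)*(-5 - 4*1) = (-(-18)*36 + 1)*(-5 - 4) = (-3*(-216) + 1)*(-9) = (648 + 1)*(-9) = 649*(-9) = -5841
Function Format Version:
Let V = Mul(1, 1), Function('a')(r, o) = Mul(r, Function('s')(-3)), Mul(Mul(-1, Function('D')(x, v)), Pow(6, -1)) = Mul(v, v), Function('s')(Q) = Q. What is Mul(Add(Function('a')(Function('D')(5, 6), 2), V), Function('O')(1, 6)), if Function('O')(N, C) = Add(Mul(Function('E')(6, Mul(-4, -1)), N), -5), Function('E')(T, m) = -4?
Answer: -5841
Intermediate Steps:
Function('D')(x, v) = Mul(-6, Pow(v, 2)) (Function('D')(x, v) = Mul(-6, Mul(v, v)) = Mul(-6, Pow(v, 2)))
Function('O')(N, C) = Add(-5, Mul(-4, N)) (Function('O')(N, C) = Add(Mul(-4, N), -5) = Add(-5, Mul(-4, N)))
Function('a')(r, o) = Mul(-3, r) (Function('a')(r, o) = Mul(r, -3) = Mul(-3, r))
V = 1
Mul(Add(Function('a')(Function('D')(5, 6), 2), V), Function('O')(1, 6)) = Mul(Add(Mul(-3, Mul(-6, Pow(6, 2))), 1), Add(-5, Mul(-4, 1))) = Mul(Add(Mul(-3, Mul(-6, 36)), 1), Add(-5, -4)) = Mul(Add(Mul(-3, -216), 1), -9) = Mul(Add(648, 1), -9) = Mul(649, -9) = -5841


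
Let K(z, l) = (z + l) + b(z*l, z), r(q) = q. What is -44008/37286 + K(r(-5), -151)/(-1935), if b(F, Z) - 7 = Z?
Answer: -39706718/36074205 ≈ -1.1007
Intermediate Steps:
b(F, Z) = 7 + Z
K(z, l) = 7 + l + 2*z (K(z, l) = (z + l) + (7 + z) = (l + z) + (7 + z) = 7 + l + 2*z)
-44008/37286 + K(r(-5), -151)/(-1935) = -44008/37286 + (7 - 151 + 2*(-5))/(-1935) = -44008*1/37286 + (7 - 151 - 10)*(-1/1935) = -22004/18643 - 154*(-1/1935) = -22004/18643 + 154/1935 = -39706718/36074205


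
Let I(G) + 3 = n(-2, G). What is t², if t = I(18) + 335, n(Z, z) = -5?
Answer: 106929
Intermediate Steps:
I(G) = -8 (I(G) = -3 - 5 = -8)
t = 327 (t = -8 + 335 = 327)
t² = 327² = 106929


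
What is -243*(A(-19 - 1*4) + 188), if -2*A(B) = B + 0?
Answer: -96957/2 ≈ -48479.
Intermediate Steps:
A(B) = -B/2 (A(B) = -(B + 0)/2 = -B/2)
-243*(A(-19 - 1*4) + 188) = -243*(-(-19 - 1*4)/2 + 188) = -243*(-(-19 - 4)/2 + 188) = -243*(-1/2*(-23) + 188) = -243*(23/2 + 188) = -243*399/2 = -96957/2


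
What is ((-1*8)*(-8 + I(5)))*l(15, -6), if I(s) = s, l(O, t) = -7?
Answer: -168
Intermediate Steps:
((-1*8)*(-8 + I(5)))*l(15, -6) = ((-1*8)*(-8 + 5))*(-7) = -8*(-3)*(-7) = 24*(-7) = -168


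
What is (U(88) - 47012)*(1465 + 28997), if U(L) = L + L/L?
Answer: -1429368426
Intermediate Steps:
U(L) = 1 + L (U(L) = L + 1 = 1 + L)
(U(88) - 47012)*(1465 + 28997) = ((1 + 88) - 47012)*(1465 + 28997) = (89 - 47012)*30462 = -46923*30462 = -1429368426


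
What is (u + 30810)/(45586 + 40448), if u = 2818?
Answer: 16814/43017 ≈ 0.39087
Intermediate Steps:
(u + 30810)/(45586 + 40448) = (2818 + 30810)/(45586 + 40448) = 33628/86034 = 33628*(1/86034) = 16814/43017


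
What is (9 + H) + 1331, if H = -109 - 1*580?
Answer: 651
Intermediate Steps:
H = -689 (H = -109 - 580 = -689)
(9 + H) + 1331 = (9 - 689) + 1331 = -680 + 1331 = 651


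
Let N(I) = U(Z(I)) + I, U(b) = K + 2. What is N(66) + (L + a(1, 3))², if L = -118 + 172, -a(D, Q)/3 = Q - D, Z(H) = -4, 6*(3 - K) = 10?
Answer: 7120/3 ≈ 2373.3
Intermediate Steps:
K = 4/3 (K = 3 - ⅙*10 = 3 - 5/3 = 4/3 ≈ 1.3333)
U(b) = 10/3 (U(b) = 4/3 + 2 = 10/3)
a(D, Q) = -3*Q + 3*D (a(D, Q) = -3*(Q - D) = -3*Q + 3*D)
L = 54
N(I) = 10/3 + I
N(66) + (L + a(1, 3))² = (10/3 + 66) + (54 + (-3*3 + 3*1))² = 208/3 + (54 + (-9 + 3))² = 208/3 + (54 - 6)² = 208/3 + 48² = 208/3 + 2304 = 7120/3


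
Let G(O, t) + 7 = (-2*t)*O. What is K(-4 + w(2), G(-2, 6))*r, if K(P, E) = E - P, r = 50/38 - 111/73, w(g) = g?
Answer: -284/73 ≈ -3.8904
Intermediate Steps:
G(O, t) = -7 - 2*O*t (G(O, t) = -7 + (-2*t)*O = -7 - 2*O*t)
r = -284/1387 (r = 50*(1/38) - 111*1/73 = 25/19 - 111/73 = -284/1387 ≈ -0.20476)
K(-4 + w(2), G(-2, 6))*r = ((-7 - 2*(-2)*6) - (-4 + 2))*(-284/1387) = ((-7 + 24) - 1*(-2))*(-284/1387) = (17 + 2)*(-284/1387) = 19*(-284/1387) = -284/73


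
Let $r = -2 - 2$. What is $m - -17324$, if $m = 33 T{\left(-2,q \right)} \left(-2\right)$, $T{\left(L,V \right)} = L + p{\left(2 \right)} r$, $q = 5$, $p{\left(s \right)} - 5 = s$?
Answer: $19304$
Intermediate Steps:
$p{\left(s \right)} = 5 + s$
$r = -4$
$T{\left(L,V \right)} = -28 + L$ ($T{\left(L,V \right)} = L + \left(5 + 2\right) \left(-4\right) = L + 7 \left(-4\right) = L - 28 = -28 + L$)
$m = 1980$ ($m = 33 \left(-28 - 2\right) \left(-2\right) = 33 \left(-30\right) \left(-2\right) = \left(-990\right) \left(-2\right) = 1980$)
$m - -17324 = 1980 - -17324 = 1980 + 17324 = 19304$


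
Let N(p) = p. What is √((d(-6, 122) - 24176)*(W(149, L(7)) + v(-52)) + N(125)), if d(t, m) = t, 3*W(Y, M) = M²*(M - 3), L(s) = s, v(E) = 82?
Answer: I*√32064207/3 ≈ 1887.5*I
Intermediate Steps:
W(Y, M) = M²*(-3 + M)/3 (W(Y, M) = (M²*(M - 3))/3 = (M²*(-3 + M))/3 = M²*(-3 + M)/3)
√((d(-6, 122) - 24176)*(W(149, L(7)) + v(-52)) + N(125)) = √((-6 - 24176)*((⅓)*7²*(-3 + 7) + 82) + 125) = √(-24182*((⅓)*49*4 + 82) + 125) = √(-24182*(196/3 + 82) + 125) = √(-24182*442/3 + 125) = √(-10688444/3 + 125) = √(-10688069/3) = I*√32064207/3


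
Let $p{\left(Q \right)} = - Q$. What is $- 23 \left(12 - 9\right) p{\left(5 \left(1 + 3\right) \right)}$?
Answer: $1380$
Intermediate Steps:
$- 23 \left(12 - 9\right) p{\left(5 \left(1 + 3\right) \right)} = - 23 \left(12 - 9\right) \left(- 5 \left(1 + 3\right)\right) = \left(-23\right) 3 \left(- 5 \cdot 4\right) = - 69 \left(\left(-1\right) 20\right) = \left(-69\right) \left(-20\right) = 1380$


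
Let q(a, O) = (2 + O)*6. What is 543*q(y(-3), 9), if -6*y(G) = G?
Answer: 35838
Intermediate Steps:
y(G) = -G/6
q(a, O) = 12 + 6*O
543*q(y(-3), 9) = 543*(12 + 6*9) = 543*(12 + 54) = 543*66 = 35838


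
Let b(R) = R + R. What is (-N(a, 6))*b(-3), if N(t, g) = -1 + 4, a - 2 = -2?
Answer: 18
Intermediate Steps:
a = 0 (a = 2 - 2 = 0)
b(R) = 2*R
N(t, g) = 3
(-N(a, 6))*b(-3) = (-1*3)*(2*(-3)) = -3*(-6) = 18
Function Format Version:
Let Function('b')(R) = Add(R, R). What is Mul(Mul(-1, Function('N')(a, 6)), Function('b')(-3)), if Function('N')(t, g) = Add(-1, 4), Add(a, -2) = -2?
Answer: 18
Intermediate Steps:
a = 0 (a = Add(2, -2) = 0)
Function('b')(R) = Mul(2, R)
Function('N')(t, g) = 3
Mul(Mul(-1, Function('N')(a, 6)), Function('b')(-3)) = Mul(Mul(-1, 3), Mul(2, -3)) = Mul(-3, -6) = 18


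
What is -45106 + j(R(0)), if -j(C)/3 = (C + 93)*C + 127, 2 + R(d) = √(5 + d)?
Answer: -44956 - 267*√5 ≈ -45553.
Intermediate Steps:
R(d) = -2 + √(5 + d)
j(C) = -381 - 3*C*(93 + C) (j(C) = -3*((C + 93)*C + 127) = -3*((93 + C)*C + 127) = -3*(C*(93 + C) + 127) = -3*(127 + C*(93 + C)) = -381 - 3*C*(93 + C))
-45106 + j(R(0)) = -45106 + (-381 - 279*(-2 + √(5 + 0)) - 3*(-2 + √(5 + 0))²) = -45106 + (-381 - 279*(-2 + √5) - 3*(-2 + √5)²) = -45106 + (-381 + (558 - 279*√5) - 3*(-2 + √5)²) = -45106 + (177 - 279*√5 - 3*(-2 + √5)²) = -44929 - 279*√5 - 3*(-2 + √5)²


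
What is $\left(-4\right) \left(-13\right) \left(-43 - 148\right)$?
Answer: $-9932$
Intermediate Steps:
$\left(-4\right) \left(-13\right) \left(-43 - 148\right) = 52 \left(-191\right) = -9932$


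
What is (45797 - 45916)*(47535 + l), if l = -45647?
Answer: -224672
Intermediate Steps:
(45797 - 45916)*(47535 + l) = (45797 - 45916)*(47535 - 45647) = -119*1888 = -224672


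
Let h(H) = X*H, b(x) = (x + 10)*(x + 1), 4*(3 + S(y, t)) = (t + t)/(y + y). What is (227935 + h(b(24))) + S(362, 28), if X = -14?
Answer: 78203591/362 ≈ 2.1603e+5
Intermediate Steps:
S(y, t) = -3 + t/(4*y) (S(y, t) = -3 + ((t + t)/(y + y))/4 = -3 + ((2*t)/((2*y)))/4 = -3 + ((2*t)*(1/(2*y)))/4 = -3 + (t/y)/4 = -3 + t/(4*y))
b(x) = (1 + x)*(10 + x) (b(x) = (10 + x)*(1 + x) = (1 + x)*(10 + x))
h(H) = -14*H
(227935 + h(b(24))) + S(362, 28) = (227935 - 14*(10 + 24**2 + 11*24)) + (-3 + (1/4)*28/362) = (227935 - 14*(10 + 576 + 264)) + (-3 + (1/4)*28*(1/362)) = (227935 - 14*850) + (-3 + 7/362) = (227935 - 11900) - 1079/362 = 216035 - 1079/362 = 78203591/362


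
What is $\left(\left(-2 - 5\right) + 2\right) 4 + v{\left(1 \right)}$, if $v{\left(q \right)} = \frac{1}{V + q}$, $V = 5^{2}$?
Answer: $- \frac{519}{26} \approx -19.962$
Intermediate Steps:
$V = 25$
$v{\left(q \right)} = \frac{1}{25 + q}$
$\left(\left(-2 - 5\right) + 2\right) 4 + v{\left(1 \right)} = \left(\left(-2 - 5\right) + 2\right) 4 + \frac{1}{25 + 1} = \left(-7 + 2\right) 4 + \frac{1}{26} = \left(-5\right) 4 + \frac{1}{26} = -20 + \frac{1}{26} = - \frac{519}{26}$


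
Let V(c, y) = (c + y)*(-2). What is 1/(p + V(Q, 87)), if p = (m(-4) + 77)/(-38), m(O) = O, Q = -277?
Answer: 38/14367 ≈ 0.0026449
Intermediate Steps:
V(c, y) = -2*c - 2*y
p = -73/38 (p = (-4 + 77)/(-38) = 73*(-1/38) = -73/38 ≈ -1.9211)
1/(p + V(Q, 87)) = 1/(-73/38 + (-2*(-277) - 2*87)) = 1/(-73/38 + (554 - 174)) = 1/(-73/38 + 380) = 1/(14367/38) = 38/14367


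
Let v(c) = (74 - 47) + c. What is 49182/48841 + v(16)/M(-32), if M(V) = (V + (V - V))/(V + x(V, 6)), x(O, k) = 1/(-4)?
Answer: 277216323/6251648 ≈ 44.343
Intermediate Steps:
x(O, k) = -1/4
v(c) = 27 + c
M(V) = V/(-1/4 + V) (M(V) = (V + (V - V))/(V - 1/4) = (V + 0)/(-1/4 + V) = V/(-1/4 + V))
49182/48841 + v(16)/M(-32) = 49182/48841 + (27 + 16)/((4*(-32)/(-1 + 4*(-32)))) = 49182*(1/48841) + 43/((4*(-32)/(-1 - 128))) = 49182/48841 + 43/((4*(-32)/(-129))) = 49182/48841 + 43/((4*(-32)*(-1/129))) = 49182/48841 + 43/(128/129) = 49182/48841 + 43*(129/128) = 49182/48841 + 5547/128 = 277216323/6251648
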